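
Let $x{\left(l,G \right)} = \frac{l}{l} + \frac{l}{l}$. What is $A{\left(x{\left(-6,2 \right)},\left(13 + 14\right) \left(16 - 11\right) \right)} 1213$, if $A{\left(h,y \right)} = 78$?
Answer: $94614$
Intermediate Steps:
$x{\left(l,G \right)} = 2$ ($x{\left(l,G \right)} = 1 + 1 = 2$)
$A{\left(x{\left(-6,2 \right)},\left(13 + 14\right) \left(16 - 11\right) \right)} 1213 = 78 \cdot 1213 = 94614$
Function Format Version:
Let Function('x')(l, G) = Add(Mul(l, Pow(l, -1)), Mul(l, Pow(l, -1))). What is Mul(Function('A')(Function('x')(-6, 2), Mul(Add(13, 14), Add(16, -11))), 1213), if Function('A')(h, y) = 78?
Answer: 94614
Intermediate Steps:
Function('x')(l, G) = 2 (Function('x')(l, G) = Add(1, 1) = 2)
Mul(Function('A')(Function('x')(-6, 2), Mul(Add(13, 14), Add(16, -11))), 1213) = Mul(78, 1213) = 94614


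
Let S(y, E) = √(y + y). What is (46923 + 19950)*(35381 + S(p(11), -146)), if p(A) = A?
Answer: 2366033613 + 66873*√22 ≈ 2.3663e+9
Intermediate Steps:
S(y, E) = √2*√y (S(y, E) = √(2*y) = √2*√y)
(46923 + 19950)*(35381 + S(p(11), -146)) = (46923 + 19950)*(35381 + √2*√11) = 66873*(35381 + √22) = 2366033613 + 66873*√22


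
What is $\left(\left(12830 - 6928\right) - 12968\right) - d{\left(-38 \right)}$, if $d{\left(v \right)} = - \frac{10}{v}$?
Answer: $- \frac{134259}{19} \approx -7066.3$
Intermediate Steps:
$\left(\left(12830 - 6928\right) - 12968\right) - d{\left(-38 \right)} = \left(\left(12830 - 6928\right) - 12968\right) - - \frac{10}{-38} = \left(5902 - 12968\right) - \left(-10\right) \left(- \frac{1}{38}\right) = -7066 - \frac{5}{19} = - \frac{134259}{19}$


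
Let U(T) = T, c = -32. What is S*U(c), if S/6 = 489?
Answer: -93888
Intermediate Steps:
S = 2934 (S = 6*489 = 2934)
S*U(c) = 2934*(-32) = -93888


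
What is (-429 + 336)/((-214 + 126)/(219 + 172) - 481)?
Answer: 36363/188159 ≈ 0.19326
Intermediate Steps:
(-429 + 336)/((-214 + 126)/(219 + 172) - 481) = -93/(-88/391 - 481) = -93/(-188159/391) = -93*(-391/188159) = 36363/188159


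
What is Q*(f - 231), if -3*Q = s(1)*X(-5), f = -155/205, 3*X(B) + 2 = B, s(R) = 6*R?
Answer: -133028/123 ≈ -1081.5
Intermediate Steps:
X(B) = -⅔ + B/3
f = -31/41 (f = -155*1/205 = -31/41 ≈ -0.75610)
Q = 14/3 (Q = -6*1*(-⅔ + (⅓)*(-5))/3 = -2*(-⅔ - 5/3) = -2*(-7)/3 = -⅓*(-14) = 14/3 ≈ 4.6667)
Q*(f - 231) = 14*(-31/41 - 231)/3 = (14/3)*(-9502/41) = -133028/123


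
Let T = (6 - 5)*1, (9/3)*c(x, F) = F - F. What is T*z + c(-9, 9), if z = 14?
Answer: 14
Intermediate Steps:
c(x, F) = 0 (c(x, F) = (F - F)/3 = (⅓)*0 = 0)
T = 1 (T = 1*1 = 1)
T*z + c(-9, 9) = 1*14 + 0 = 14 + 0 = 14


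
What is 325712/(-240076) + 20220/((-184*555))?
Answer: -158816859/102152338 ≈ -1.5547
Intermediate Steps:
325712/(-240076) + 20220/((-184*555)) = 325712*(-1/240076) + 20220/(-102120) = -81428/60019 + 20220*(-1/102120) = -81428/60019 - 337/1702 = -158816859/102152338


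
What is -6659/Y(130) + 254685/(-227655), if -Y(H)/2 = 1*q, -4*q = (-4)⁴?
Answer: -103236955/1942656 ≈ -53.142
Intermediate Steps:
q = -64 (q = -¼*(-4)⁴ = -¼*256 = -64)
Y(H) = 128 (Y(H) = -2*(-64) = 128)
-6659/Y(130) + 254685/(-227655) = -6659/128 + 254685/(-227655) = -6659*1/128 + 254685*(-1/227655) = -6659/128 - 16979/15177 = -103236955/1942656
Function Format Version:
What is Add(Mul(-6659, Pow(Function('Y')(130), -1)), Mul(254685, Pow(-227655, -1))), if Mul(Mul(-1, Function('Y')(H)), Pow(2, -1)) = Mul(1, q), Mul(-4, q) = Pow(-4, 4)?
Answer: Rational(-103236955, 1942656) ≈ -53.142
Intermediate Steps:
q = -64 (q = Mul(Rational(-1, 4), Pow(-4, 4)) = Mul(Rational(-1, 4), 256) = -64)
Function('Y')(H) = 128 (Function('Y')(H) = Mul(-2, Mul(1, -64)) = Mul(-2, -64) = 128)
Add(Mul(-6659, Pow(Function('Y')(130), -1)), Mul(254685, Pow(-227655, -1))) = Add(Mul(-6659, Pow(128, -1)), Mul(254685, Pow(-227655, -1))) = Add(Mul(-6659, Rational(1, 128)), Mul(254685, Rational(-1, 227655))) = Add(Rational(-6659, 128), Rational(-16979, 15177)) = Rational(-103236955, 1942656)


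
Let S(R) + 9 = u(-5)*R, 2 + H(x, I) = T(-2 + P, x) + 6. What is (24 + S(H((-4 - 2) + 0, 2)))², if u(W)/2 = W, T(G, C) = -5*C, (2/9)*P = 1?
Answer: 105625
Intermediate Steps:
P = 9/2 (P = (9/2)*1 = 9/2 ≈ 4.5000)
u(W) = 2*W
H(x, I) = 4 - 5*x (H(x, I) = -2 + (-5*x + 6) = -2 + (6 - 5*x) = 4 - 5*x)
S(R) = -9 - 10*R (S(R) = -9 + (2*(-5))*R = -9 - 10*R)
(24 + S(H((-4 - 2) + 0, 2)))² = (24 + (-9 - 10*(4 - 5*((-4 - 2) + 0))))² = (24 + (-9 - 10*(4 - 5*(-6 + 0))))² = (24 + (-9 - 10*(4 - 5*(-6))))² = (24 + (-9 - 10*(4 + 30)))² = (24 + (-9 - 10*34))² = (24 + (-9 - 340))² = (24 - 349)² = (-325)² = 105625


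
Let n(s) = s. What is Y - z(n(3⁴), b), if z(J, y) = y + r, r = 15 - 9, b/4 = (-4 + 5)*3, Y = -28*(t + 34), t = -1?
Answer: -942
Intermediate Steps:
Y = -924 (Y = -28*(-1 + 34) = -28*33 = -924)
b = 12 (b = 4*((-4 + 5)*3) = 4*(1*3) = 4*3 = 12)
r = 6
z(J, y) = 6 + y (z(J, y) = y + 6 = 6 + y)
Y - z(n(3⁴), b) = -924 - (6 + 12) = -924 - 1*18 = -924 - 18 = -942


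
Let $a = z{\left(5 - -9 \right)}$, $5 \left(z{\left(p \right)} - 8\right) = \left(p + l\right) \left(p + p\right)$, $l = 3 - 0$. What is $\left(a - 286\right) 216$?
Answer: $- \frac{197424}{5} \approx -39485.0$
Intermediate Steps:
$l = 3$ ($l = 3 + 0 = 3$)
$z{\left(p \right)} = 8 + \frac{2 p \left(3 + p\right)}{5}$ ($z{\left(p \right)} = 8 + \frac{\left(p + 3\right) \left(p + p\right)}{5} = 8 + \frac{\left(3 + p\right) 2 p}{5} = 8 + \frac{2 p \left(3 + p\right)}{5}$)
$a = \frac{516}{5}$ ($a = 8 + \frac{2 \left(5 - -9\right)^{2}}{5} + \frac{6 \left(5 - -9\right)}{5} = 8 + \frac{2 \left(5 + 9\right)^{2}}{5} + \frac{6 \left(5 + 9\right)}{5} = 8 + \frac{2 \cdot 14^{2}}{5} + \frac{6}{5} \cdot 14 = 8 + \frac{2}{5} \cdot 196 + \frac{84}{5} = 8 + \frac{392}{5} + \frac{84}{5} = \frac{516}{5} \approx 103.2$)
$\left(a - 286\right) 216 = \left(\frac{516}{5} - 286\right) 216 = \left(- \frac{914}{5}\right) 216 = - \frac{197424}{5}$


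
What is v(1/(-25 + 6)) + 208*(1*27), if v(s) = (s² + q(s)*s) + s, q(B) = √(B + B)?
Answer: 2027358/361 - I*√38/361 ≈ 5616.0 - 0.017076*I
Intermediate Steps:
q(B) = √2*√B (q(B) = √(2*B) = √2*√B)
v(s) = s + s² + √2*s^(3/2) (v(s) = (s² + (√2*√s)*s) + s = (s² + √2*s^(3/2)) + s = s + s² + √2*s^(3/2))
v(1/(-25 + 6)) + 208*(1*27) = (1 + 1/(-25 + 6) + √2*√(1/(-25 + 6)))/(-25 + 6) + 208*(1*27) = (1 + 1/(-19) + √2*√(1/(-19)))/(-19) + 208*27 = -(1 - 1/19 + √2*√(-1/19))/19 + 5616 = -(1 - 1/19 + √2*(I*√19/19))/19 + 5616 = -(1 - 1/19 + I*√38/19)/19 + 5616 = -(18/19 + I*√38/19)/19 + 5616 = (-18/361 - I*√38/361) + 5616 = 2027358/361 - I*√38/361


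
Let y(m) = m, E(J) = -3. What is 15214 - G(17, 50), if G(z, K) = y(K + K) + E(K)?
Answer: 15117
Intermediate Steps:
G(z, K) = -3 + 2*K (G(z, K) = (K + K) - 3 = 2*K - 3 = -3 + 2*K)
15214 - G(17, 50) = 15214 - (-3 + 2*50) = 15214 - (-3 + 100) = 15214 - 1*97 = 15214 - 97 = 15117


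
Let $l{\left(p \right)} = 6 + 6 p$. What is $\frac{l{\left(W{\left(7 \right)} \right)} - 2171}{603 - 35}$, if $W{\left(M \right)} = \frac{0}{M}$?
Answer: $- \frac{2165}{568} \approx -3.8116$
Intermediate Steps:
$W{\left(M \right)} = 0$
$\frac{l{\left(W{\left(7 \right)} \right)} - 2171}{603 - 35} = \frac{\left(6 + 6 \cdot 0\right) - 2171}{603 - 35} = \frac{\left(6 + 0\right) - 2171}{568} = \left(6 - 2171\right) \frac{1}{568} = \left(-2165\right) \frac{1}{568} = - \frac{2165}{568}$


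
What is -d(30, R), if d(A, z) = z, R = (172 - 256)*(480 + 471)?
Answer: 79884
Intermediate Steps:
R = -79884 (R = -84*951 = -79884)
-d(30, R) = -1*(-79884) = 79884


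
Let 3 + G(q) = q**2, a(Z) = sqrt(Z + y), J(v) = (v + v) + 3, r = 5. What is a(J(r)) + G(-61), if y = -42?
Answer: 3718 + I*sqrt(29) ≈ 3718.0 + 5.3852*I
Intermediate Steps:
J(v) = 3 + 2*v (J(v) = 2*v + 3 = 3 + 2*v)
a(Z) = sqrt(-42 + Z) (a(Z) = sqrt(Z - 42) = sqrt(-42 + Z))
G(q) = -3 + q**2
a(J(r)) + G(-61) = sqrt(-42 + (3 + 2*5)) + (-3 + (-61)**2) = sqrt(-42 + (3 + 10)) + (-3 + 3721) = sqrt(-42 + 13) + 3718 = sqrt(-29) + 3718 = I*sqrt(29) + 3718 = 3718 + I*sqrt(29)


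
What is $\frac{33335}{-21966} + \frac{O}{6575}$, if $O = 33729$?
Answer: $\frac{521713589}{144426450} \approx 3.6123$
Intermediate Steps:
$\frac{33335}{-21966} + \frac{O}{6575} = \frac{33335}{-21966} + \frac{33729}{6575} = 33335 \left(- \frac{1}{21966}\right) + 33729 \cdot \frac{1}{6575} = - \frac{33335}{21966} + \frac{33729}{6575} = \frac{521713589}{144426450}$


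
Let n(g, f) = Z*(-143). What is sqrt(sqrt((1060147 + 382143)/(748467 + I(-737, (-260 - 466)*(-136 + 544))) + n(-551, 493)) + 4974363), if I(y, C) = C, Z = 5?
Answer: sqrt(113049696610290267 + 1055271*I*sqrt(330141783605))/150753 ≈ 2230.3 + 0.0059811*I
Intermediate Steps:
n(g, f) = -715 (n(g, f) = 5*(-143) = -715)
sqrt(sqrt((1060147 + 382143)/(748467 + I(-737, (-260 - 466)*(-136 + 544))) + n(-551, 493)) + 4974363) = sqrt(sqrt((1060147 + 382143)/(748467 + (-260 - 466)*(-136 + 544)) - 715) + 4974363) = sqrt(sqrt(1442290/(748467 - 726*408) - 715) + 4974363) = sqrt(sqrt(1442290/(748467 - 296208) - 715) + 4974363) = sqrt(sqrt(1442290/452259 - 715) + 4974363) = sqrt(sqrt(-321922895/452259) + 4974363) = sqrt(7*I*sqrt(330141783605)/150753 + 4974363) = sqrt(4974363 + 7*I*sqrt(330141783605)/150753)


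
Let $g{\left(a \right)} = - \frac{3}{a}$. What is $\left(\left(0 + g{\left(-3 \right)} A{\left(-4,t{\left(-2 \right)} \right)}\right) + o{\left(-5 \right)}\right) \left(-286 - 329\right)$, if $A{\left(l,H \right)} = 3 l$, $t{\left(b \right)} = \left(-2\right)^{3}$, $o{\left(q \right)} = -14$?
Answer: $15990$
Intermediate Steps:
$t{\left(b \right)} = -8$
$\left(\left(0 + g{\left(-3 \right)} A{\left(-4,t{\left(-2 \right)} \right)}\right) + o{\left(-5 \right)}\right) \left(-286 - 329\right) = \left(\left(0 + - \frac{3}{-3} \cdot 3 \left(-4\right)\right) - 14\right) \left(-286 - 329\right) = \left(\left(0 + \left(-3\right) \left(- \frac{1}{3}\right) \left(-12\right)\right) - 14\right) \left(-615\right) = \left(\left(0 + 1 \left(-12\right)\right) - 14\right) \left(-615\right) = \left(\left(0 - 12\right) - 14\right) \left(-615\right) = \left(-12 - 14\right) \left(-615\right) = \left(-26\right) \left(-615\right) = 15990$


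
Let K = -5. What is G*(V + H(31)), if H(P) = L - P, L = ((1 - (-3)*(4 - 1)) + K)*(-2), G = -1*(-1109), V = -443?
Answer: -536756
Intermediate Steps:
G = 1109
L = -10 (L = ((1 - (-3)*(4 - 1)) - 5)*(-2) = ((1 - (-3)*3) - 5)*(-2) = ((1 - 1*(-9)) - 5)*(-2) = ((1 + 9) - 5)*(-2) = (10 - 5)*(-2) = 5*(-2) = -10)
H(P) = -10 - P
G*(V + H(31)) = 1109*(-443 + (-10 - 1*31)) = 1109*(-443 + (-10 - 31)) = 1109*(-443 - 41) = 1109*(-484) = -536756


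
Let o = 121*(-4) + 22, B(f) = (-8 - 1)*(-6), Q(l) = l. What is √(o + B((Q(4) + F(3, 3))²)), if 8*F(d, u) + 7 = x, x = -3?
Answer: 2*I*√102 ≈ 20.199*I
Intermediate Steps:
F(d, u) = -5/4 (F(d, u) = -7/8 + (⅛)*(-3) = -7/8 - 3/8 = -5/4)
B(f) = 54 (B(f) = -9*(-6) = 54)
o = -462 (o = -484 + 22 = -462)
√(o + B((Q(4) + F(3, 3))²)) = √(-462 + 54) = √(-408) = 2*I*√102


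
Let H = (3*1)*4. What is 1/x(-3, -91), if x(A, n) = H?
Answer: 1/12 ≈ 0.083333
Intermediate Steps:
H = 12 (H = 3*4 = 12)
x(A, n) = 12
1/x(-3, -91) = 1/12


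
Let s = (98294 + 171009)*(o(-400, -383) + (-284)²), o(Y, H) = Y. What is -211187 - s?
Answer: -21613392755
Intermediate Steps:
s = 21613181568 (s = (98294 + 171009)*(-400 + (-284)²) = 269303*(-400 + 80656) = 269303*80256 = 21613181568)
-211187 - s = -211187 - 1*21613181568 = -211187 - 21613181568 = -21613392755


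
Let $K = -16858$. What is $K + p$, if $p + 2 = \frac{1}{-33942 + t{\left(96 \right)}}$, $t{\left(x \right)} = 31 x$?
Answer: $- \frac{522086761}{30966} \approx -16860.0$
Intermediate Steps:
$p = - \frac{61933}{30966}$ ($p = -2 + \frac{1}{-33942 + 31 \cdot 96} = -2 + \frac{1}{-33942 + 2976} = -2 + \frac{1}{-30966} = -2 - \frac{1}{30966} = - \frac{61933}{30966} \approx -2.0$)
$K + p = -16858 - \frac{61933}{30966} = - \frac{522086761}{30966}$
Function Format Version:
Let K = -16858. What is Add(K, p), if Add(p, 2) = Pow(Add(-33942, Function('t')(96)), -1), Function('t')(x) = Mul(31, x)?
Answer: Rational(-522086761, 30966) ≈ -16860.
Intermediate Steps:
p = Rational(-61933, 30966) (p = Add(-2, Pow(Add(-33942, Mul(31, 96)), -1)) = Add(-2, Pow(Add(-33942, 2976), -1)) = Add(-2, Pow(-30966, -1)) = Add(-2, Rational(-1, 30966)) = Rational(-61933, 30966) ≈ -2.0000)
Add(K, p) = Add(-16858, Rational(-61933, 30966)) = Rational(-522086761, 30966)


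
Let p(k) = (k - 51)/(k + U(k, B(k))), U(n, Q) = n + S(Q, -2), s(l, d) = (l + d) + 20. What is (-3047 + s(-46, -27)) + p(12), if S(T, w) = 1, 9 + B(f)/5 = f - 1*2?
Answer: -77539/25 ≈ -3101.6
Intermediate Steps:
B(f) = -55 + 5*f (B(f) = -45 + 5*(f - 1*2) = -45 + 5*(f - 2) = -45 + 5*(-2 + f) = -45 + (-10 + 5*f) = -55 + 5*f)
s(l, d) = 20 + d + l (s(l, d) = (d + l) + 20 = 20 + d + l)
U(n, Q) = 1 + n (U(n, Q) = n + 1 = 1 + n)
p(k) = (-51 + k)/(1 + 2*k) (p(k) = (k - 51)/(k + (1 + k)) = (-51 + k)/(1 + 2*k))
(-3047 + s(-46, -27)) + p(12) = (-3047 + (20 - 27 - 46)) + (-51 + 12)/(1 + 2*12) = (-3047 - 53) - 39/(1 + 24) = -3100 - 39/25 = -77539/25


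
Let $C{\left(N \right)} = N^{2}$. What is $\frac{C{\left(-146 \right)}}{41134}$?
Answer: $\frac{10658}{20567} \approx 0.51821$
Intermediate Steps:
$\frac{C{\left(-146 \right)}}{41134} = \frac{\left(-146\right)^{2}}{41134} = 21316 \cdot \frac{1}{41134} = \frac{10658}{20567}$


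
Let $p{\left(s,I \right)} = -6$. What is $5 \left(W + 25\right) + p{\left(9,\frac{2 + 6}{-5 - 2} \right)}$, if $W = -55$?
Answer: $-156$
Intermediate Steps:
$5 \left(W + 25\right) + p{\left(9,\frac{2 + 6}{-5 - 2} \right)} = 5 \left(-55 + 25\right) - 6 = 5 \left(-30\right) - 6 = -150 - 6 = -156$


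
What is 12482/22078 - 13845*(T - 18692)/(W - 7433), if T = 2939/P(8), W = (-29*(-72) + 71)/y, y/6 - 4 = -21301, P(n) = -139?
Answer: -10159606405162878827/291480382347413 ≈ -34855.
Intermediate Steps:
y = -127782 (y = 24 + 6*(-21301) = 24 - 127806 = -127782)
W = -2159/127782 (W = (-29*(-72) + 71)/(-127782) = (2088 + 71)*(-1/127782) = 2159*(-1/127782) = -2159/127782 ≈ -0.016896)
T = -2939/139 (T = 2939/(-139) = 2939*(-1/139) = -2939/139 ≈ -21.144)
12482/22078 - 13845*(T - 18692)/(W - 7433) = 12482/22078 - 13845*(-2939/139 - 18692)/(-2159/127782 - 7433) = 12482*(1/22078) - 13845/((-949805765/(127782*(-2601127/139)))) = 6241/11039 - 13845/((-949805765/127782*(-139/2601127))) = 6241/11039 - 13845/132023001335/332377210314 = 6241/11039 - 13845*332377210314/132023001335 = 6241/11039 - 920352495359466/26404600267 = -10159606405162878827/291480382347413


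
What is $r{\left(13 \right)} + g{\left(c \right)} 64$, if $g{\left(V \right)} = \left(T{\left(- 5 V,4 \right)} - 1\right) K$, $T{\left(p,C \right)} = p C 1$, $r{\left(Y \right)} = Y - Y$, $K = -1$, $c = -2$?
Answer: $-2496$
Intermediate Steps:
$r{\left(Y \right)} = 0$
$T{\left(p,C \right)} = C p$ ($T{\left(p,C \right)} = C p 1 = C p$)
$g{\left(V \right)} = 1 + 20 V$ ($g{\left(V \right)} = \left(4 \left(- 5 V\right) - 1\right) \left(-1\right) = \left(- 20 V - 1\right) \left(-1\right) = \left(-1 - 20 V\right) \left(-1\right) = 1 + 20 V$)
$r{\left(13 \right)} + g{\left(c \right)} 64 = 0 + \left(1 + 20 \left(-2\right)\right) 64 = 0 + \left(1 - 40\right) 64 = 0 - 2496 = -2496$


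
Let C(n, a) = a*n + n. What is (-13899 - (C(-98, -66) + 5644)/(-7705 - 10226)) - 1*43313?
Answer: -1025856358/17931 ≈ -57211.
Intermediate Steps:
C(n, a) = n + a*n
(-13899 - (C(-98, -66) + 5644)/(-7705 - 10226)) - 1*43313 = (-13899 - (-98*(1 - 66) + 5644)/(-7705 - 10226)) - 1*43313 = (-13899 - (-98*(-65) + 5644)/(-17931)) - 43313 = (-13899 - (6370 + 5644)*(-1)/17931) - 43313 = (-13899 - 12014*(-1)/17931) - 43313 = (-13899 - 1*(-12014/17931)) - 43313 = (-13899 + 12014/17931) - 43313 = -249210955/17931 - 43313 = -1025856358/17931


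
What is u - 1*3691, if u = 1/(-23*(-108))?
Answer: -9168443/2484 ≈ -3691.0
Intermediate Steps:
u = 1/2484 ≈ 0.00040258
u - 1*3691 = 1/2484 - 1*3691 = 1/2484 - 3691 = -9168443/2484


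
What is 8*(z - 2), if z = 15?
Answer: 104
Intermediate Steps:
8*(z - 2) = 8*(15 - 2) = 8*13 = 104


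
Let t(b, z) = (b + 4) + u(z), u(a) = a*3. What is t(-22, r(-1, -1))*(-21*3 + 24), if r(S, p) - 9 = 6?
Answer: -1053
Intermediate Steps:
u(a) = 3*a
r(S, p) = 15 (r(S, p) = 9 + 6 = 15)
t(b, z) = 4 + b + 3*z (t(b, z) = (b + 4) + 3*z = (4 + b) + 3*z = 4 + b + 3*z)
t(-22, r(-1, -1))*(-21*3 + 24) = (4 - 22 + 3*15)*(-21*3 + 24) = (4 - 22 + 45)*(-63 + 24) = 27*(-39) = -1053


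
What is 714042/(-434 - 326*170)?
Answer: -39669/3103 ≈ -12.784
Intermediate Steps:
714042/(-434 - 326*170) = 714042/(-434 - 55420) = 714042/(-55854) = 714042*(-1/55854) = -39669/3103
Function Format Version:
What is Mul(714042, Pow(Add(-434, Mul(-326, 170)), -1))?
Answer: Rational(-39669, 3103) ≈ -12.784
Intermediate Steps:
Mul(714042, Pow(Add(-434, Mul(-326, 170)), -1)) = Mul(714042, Pow(Add(-434, -55420), -1)) = Mul(714042, Pow(-55854, -1)) = Mul(714042, Rational(-1, 55854)) = Rational(-39669, 3103)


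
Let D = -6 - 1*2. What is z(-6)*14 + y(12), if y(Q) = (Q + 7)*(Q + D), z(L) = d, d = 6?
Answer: 160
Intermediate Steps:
D = -8 (D = -6 - 2 = -8)
z(L) = 6
y(Q) = (-8 + Q)*(7 + Q) (y(Q) = (Q + 7)*(Q - 8) = (7 + Q)*(-8 + Q) = (-8 + Q)*(7 + Q))
z(-6)*14 + y(12) = 6*14 + (-56 + 12² - 1*12) = 84 + (-56 + 144 - 12) = 84 + 76 = 160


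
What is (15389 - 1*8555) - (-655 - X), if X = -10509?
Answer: -3020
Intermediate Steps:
(15389 - 1*8555) - (-655 - X) = (15389 - 1*8555) - (-655 - 1*(-10509)) = (15389 - 8555) - (-655 + 10509) = 6834 - 1*9854 = 6834 - 9854 = -3020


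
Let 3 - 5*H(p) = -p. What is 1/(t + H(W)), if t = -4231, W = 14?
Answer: -5/21138 ≈ -0.00023654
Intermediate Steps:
H(p) = 3/5 + p/5 (H(p) = 3/5 - (-1)*p/5 = 3/5 + p/5)
1/(t + H(W)) = 1/(-4231 + (3/5 + (1/5)*14)) = 1/(-4231 + (3/5 + 14/5)) = 1/(-4231 + 17/5) = 1/(-21138/5) = -5/21138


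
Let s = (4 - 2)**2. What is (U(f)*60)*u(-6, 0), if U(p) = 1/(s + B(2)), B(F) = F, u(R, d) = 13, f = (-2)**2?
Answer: 130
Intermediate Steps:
f = 4
s = 4 (s = 2**2 = 4)
U(p) = 1/6 (U(p) = 1/(4 + 2) = 1/6)
(U(f)*60)*u(-6, 0) = ((1/6)*60)*13 = 10*13 = 130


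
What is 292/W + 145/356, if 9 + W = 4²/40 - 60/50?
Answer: -512655/17444 ≈ -29.389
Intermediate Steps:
W = -49/5 (W = -9 + (4²/40 - 60/50) = -9 + (16*(1/40) - 60*1/50) = -9 + (⅖ - 6/5) = -9 - ⅘ = -49/5 ≈ -9.8000)
292/W + 145/356 = 292/(-49/5) + 145/356 = 292*(-5/49) + 145*(1/356) = -1460/49 + 145/356 = -512655/17444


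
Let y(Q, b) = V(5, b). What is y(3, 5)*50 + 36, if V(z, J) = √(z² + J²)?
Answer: 36 + 250*√2 ≈ 389.55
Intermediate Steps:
V(z, J) = √(J² + z²)
y(Q, b) = √(25 + b²) (y(Q, b) = √(b² + 5²) = √(b² + 25) = √(25 + b²))
y(3, 5)*50 + 36 = √(25 + 5²)*50 + 36 = √(25 + 25)*50 + 36 = √50*50 + 36 = (5*√2)*50 + 36 = 250*√2 + 36 = 36 + 250*√2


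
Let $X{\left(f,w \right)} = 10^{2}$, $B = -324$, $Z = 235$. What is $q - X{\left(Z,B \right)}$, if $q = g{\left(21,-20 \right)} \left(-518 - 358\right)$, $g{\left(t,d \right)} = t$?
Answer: $-18496$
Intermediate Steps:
$X{\left(f,w \right)} = 100$
$q = -18396$ ($q = 21 \left(-518 - 358\right) = 21 \left(-876\right) = -18396$)
$q - X{\left(Z,B \right)} = -18396 - 100 = -18496$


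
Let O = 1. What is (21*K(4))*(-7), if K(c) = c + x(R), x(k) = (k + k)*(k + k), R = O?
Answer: -1176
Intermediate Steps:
R = 1
x(k) = 4*k² (x(k) = (2*k)*(2*k) = 4*k²)
K(c) = 4 + c (K(c) = c + 4*1² = c + 4*1 = c + 4 = 4 + c)
(21*K(4))*(-7) = (21*(4 + 4))*(-7) = (21*8)*(-7) = 168*(-7) = -1176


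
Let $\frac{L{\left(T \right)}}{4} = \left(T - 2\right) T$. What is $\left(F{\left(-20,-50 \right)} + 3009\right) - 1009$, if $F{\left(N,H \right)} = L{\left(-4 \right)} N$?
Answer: $80$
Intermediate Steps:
$L{\left(T \right)} = 4 T \left(-2 + T\right)$ ($L{\left(T \right)} = 4 \left(T - 2\right) T = 4 \left(-2 + T\right) T = 4 T \left(-2 + T\right)$)
$F{\left(N,H \right)} = 96 N$ ($F{\left(N,H \right)} = 4 \left(-4\right) \left(-2 - 4\right) N = 4 \left(-4\right) \left(-6\right) N = 96 N$)
$\left(F{\left(-20,-50 \right)} + 3009\right) - 1009 = \left(96 \left(-20\right) + 3009\right) - 1009 = \left(-1920 + 3009\right) - 1009 = 1089 - 1009 = 80$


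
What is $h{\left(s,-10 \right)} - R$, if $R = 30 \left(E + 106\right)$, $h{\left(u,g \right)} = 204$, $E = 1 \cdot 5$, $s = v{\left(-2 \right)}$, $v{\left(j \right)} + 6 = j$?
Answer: $-3126$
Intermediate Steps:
$v{\left(j \right)} = -6 + j$
$s = -8$ ($s = -6 - 2 = -8$)
$E = 5$
$R = 3330$ ($R = 30 \left(5 + 106\right) = 30 \cdot 111 = 3330$)
$h{\left(s,-10 \right)} - R = 204 - 3330 = -3126$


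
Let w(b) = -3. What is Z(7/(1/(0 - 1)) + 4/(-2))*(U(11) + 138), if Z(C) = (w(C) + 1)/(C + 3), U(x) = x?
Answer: 149/3 ≈ 49.667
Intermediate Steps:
Z(C) = -2/(3 + C) (Z(C) = (-3 + 1)/(C + 3) = -2/(3 + C))
Z(7/(1/(0 - 1)) + 4/(-2))*(U(11) + 138) = (-2/(3 + (7/(1/(0 - 1)) + 4/(-2))))*(11 + 138) = -2/(3 + (7/(1/(-1)) + 4*(-½)))*149 = -2/(3 + (7/(-1) - 2))*149 = -2/(3 + (7*(-1) - 2))*149 = -2/(3 + (-7 - 2))*149 = -2/(3 - 9)*149 = -2/(-6)*149 = -2*(-⅙)*149 = (⅓)*149 = 149/3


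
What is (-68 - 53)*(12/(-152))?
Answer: 363/38 ≈ 9.5526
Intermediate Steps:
(-68 - 53)*(12/(-152)) = -1452*(-1)/152 = -121*(-3/38) = 363/38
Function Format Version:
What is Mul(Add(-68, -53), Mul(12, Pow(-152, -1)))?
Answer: Rational(363, 38) ≈ 9.5526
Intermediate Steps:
Mul(Add(-68, -53), Mul(12, Pow(-152, -1))) = Mul(-121, Mul(12, Rational(-1, 152))) = Mul(-121, Rational(-3, 38)) = Rational(363, 38)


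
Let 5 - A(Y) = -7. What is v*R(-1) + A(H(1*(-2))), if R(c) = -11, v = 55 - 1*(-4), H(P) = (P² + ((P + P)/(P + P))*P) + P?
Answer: -637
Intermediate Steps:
H(P) = P² + 2*P (H(P) = (P² + ((2*P)/((2*P)))*P) + P = (P² + ((2*P)*(1/(2*P)))*P) + P = (P² + 1*P) + P = (P² + P) + P = (P + P²) + P = P² + 2*P)
v = 59 (v = 55 + 4 = 59)
A(Y) = 12 (A(Y) = 5 - 1*(-7) = 5 + 7 = 12)
v*R(-1) + A(H(1*(-2))) = 59*(-11) + 12 = -649 + 12 = -637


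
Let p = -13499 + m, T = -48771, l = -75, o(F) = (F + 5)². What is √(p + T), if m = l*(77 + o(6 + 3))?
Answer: I*√82745 ≈ 287.65*I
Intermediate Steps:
o(F) = (5 + F)²
m = -20475 (m = -75*(77 + (5 + (6 + 3))²) = -75*(77 + (5 + 9)²) = -75*(77 + 14²) = -75*(77 + 196) = -75*273 = -20475)
p = -33974 (p = -13499 - 20475 = -33974)
√(p + T) = √(-33974 - 48771) = √(-82745) = I*√82745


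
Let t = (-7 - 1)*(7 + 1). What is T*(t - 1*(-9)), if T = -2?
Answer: 110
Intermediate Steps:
t = -64 (t = -8*8 = -64)
T*(t - 1*(-9)) = -2*(-64 - 1*(-9)) = -2*(-64 + 9) = -2*(-55) = 110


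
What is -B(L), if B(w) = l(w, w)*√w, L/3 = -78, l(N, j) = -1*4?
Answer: 12*I*√26 ≈ 61.188*I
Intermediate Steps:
l(N, j) = -4
L = -234 (L = 3*(-78) = -234)
B(w) = -4*√w
-B(L) = -(-4)*√(-234) = -(-4)*3*I*√26 = -(-12)*I*√26 = 12*I*√26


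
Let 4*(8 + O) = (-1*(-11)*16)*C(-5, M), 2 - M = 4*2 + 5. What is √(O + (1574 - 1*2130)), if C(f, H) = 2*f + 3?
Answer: 2*I*√218 ≈ 29.53*I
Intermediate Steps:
M = -11 (M = 2 - (4*2 + 5) = 2 - (8 + 5) = 2 - 1*13 = 2 - 13 = -11)
C(f, H) = 3 + 2*f
O = -316 (O = -8 + ((-1*(-11)*16)*(3 + 2*(-5)))/4 = -8 + ((11*16)*(3 - 10))/4 = -8 + (176*(-7))/4 = -8 + (¼)*(-1232) = -8 - 308 = -316)
√(O + (1574 - 1*2130)) = √(-316 + (1574 - 1*2130)) = √(-316 + (1574 - 2130)) = √(-316 - 556) = √(-872) = 2*I*√218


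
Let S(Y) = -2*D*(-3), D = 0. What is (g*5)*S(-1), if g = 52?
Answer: 0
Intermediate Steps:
S(Y) = 0 (S(Y) = -2*0*(-3) = 0*(-3) = 0)
(g*5)*S(-1) = (52*5)*0 = 260*0 = 0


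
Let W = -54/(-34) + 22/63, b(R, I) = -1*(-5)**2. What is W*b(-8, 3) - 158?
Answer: -221093/1071 ≈ -206.44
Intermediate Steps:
b(R, I) = -25 (b(R, I) = -1*25 = -25)
W = 2075/1071 (W = -54*(-1/34) + 22*(1/63) = 27/17 + 22/63 = 2075/1071 ≈ 1.9374)
W*b(-8, 3) - 158 = (2075/1071)*(-25) - 158 = -51875/1071 - 158 = -221093/1071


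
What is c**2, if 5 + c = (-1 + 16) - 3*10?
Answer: 400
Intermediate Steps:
c = -20 (c = -5 + ((-1 + 16) - 3*10) = -5 + (15 - 30) = -5 - 15 = -20)
c**2 = (-20)**2 = 400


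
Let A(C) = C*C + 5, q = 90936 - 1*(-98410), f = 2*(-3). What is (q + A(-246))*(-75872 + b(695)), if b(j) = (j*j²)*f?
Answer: -503304629913774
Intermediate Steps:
f = -6
q = 189346 (q = 90936 + 98410 = 189346)
b(j) = -6*j³ (b(j) = (j*j²)*(-6) = j³*(-6) = -6*j³)
A(C) = 5 + C² (A(C) = C² + 5 = 5 + C²)
(q + A(-246))*(-75872 + b(695)) = (189346 + (5 + (-246)²))*(-75872 - 6*695³) = (189346 + (5 + 60516))*(-75872 - 6*335702375) = (189346 + 60521)*(-75872 - 2014214250) = 249867*(-2014290122) = -503304629913774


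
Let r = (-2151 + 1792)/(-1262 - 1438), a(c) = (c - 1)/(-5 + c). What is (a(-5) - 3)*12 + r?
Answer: -77401/2700 ≈ -28.667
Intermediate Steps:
a(c) = (-1 + c)/(-5 + c)
r = 359/2700 (r = -359/(-2700) = -359*(-1/2700) = 359/2700 ≈ 0.13296)
(a(-5) - 3)*12 + r = ((-1 - 5)/(-5 - 5) - 3)*12 + 359/2700 = (-6/(-10) - 3)*12 + 359/2700 = (-⅒*(-6) - 3)*12 + 359/2700 = (⅗ - 3)*12 + 359/2700 = -12/5*12 + 359/2700 = -144/5 + 359/2700 = -77401/2700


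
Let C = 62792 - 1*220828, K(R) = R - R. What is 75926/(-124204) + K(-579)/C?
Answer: -37963/62102 ≈ -0.61130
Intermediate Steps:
K(R) = 0
C = -158036 (C = 62792 - 220828 = -158036)
75926/(-124204) + K(-579)/C = 75926/(-124204) + 0/(-158036) = 75926*(-1/124204) + 0*(-1/158036) = -37963/62102 + 0 = -37963/62102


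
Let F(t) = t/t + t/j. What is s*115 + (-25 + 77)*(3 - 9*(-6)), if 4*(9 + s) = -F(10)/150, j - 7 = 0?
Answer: 1619969/840 ≈ 1928.5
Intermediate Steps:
j = 7 (j = 7 + 0 = 7)
F(t) = 1 + t/7 (F(t) = t/t + t/7 = 1 + t*(1/7) = 1 + t/7)
s = -37817/4200 (s = -9 + (-(1 + (1/7)*10)/150)/4 = -9 + (-(1 + 10/7)/150)/4 = -9 + (-17/(7*150))/4 = -9 + (-1*17/1050)/4 = -9 + (1/4)*(-17/1050) = -9 - 17/4200 = -37817/4200 ≈ -9.0040)
s*115 + (-25 + 77)*(3 - 9*(-6)) = -37817/4200*115 + (-25 + 77)*(3 - 9*(-6)) = -869791/840 + 52*(3 + 54) = -869791/840 + 52*57 = -869791/840 + 2964 = 1619969/840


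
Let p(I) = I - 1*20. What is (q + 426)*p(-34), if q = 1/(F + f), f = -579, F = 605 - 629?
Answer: -1541262/67 ≈ -23004.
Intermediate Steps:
F = -24
p(I) = -20 + I (p(I) = I - 20 = -20 + I)
q = -1/603 (q = 1/(-24 - 579) = 1/(-603) = -1/603 ≈ -0.0016584)
(q + 426)*p(-34) = (-1/603 + 426)*(-20 - 34) = (256877/603)*(-54) = -1541262/67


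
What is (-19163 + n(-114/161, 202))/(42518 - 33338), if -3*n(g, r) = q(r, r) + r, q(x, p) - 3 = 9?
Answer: -57703/27540 ≈ -2.0952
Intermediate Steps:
q(x, p) = 12 (q(x, p) = 3 + 9 = 12)
n(g, r) = -4 - r/3 (n(g, r) = -(12 + r)/3 = -4 - r/3)
(-19163 + n(-114/161, 202))/(42518 - 33338) = (-19163 + (-4 - ⅓*202))/(42518 - 33338) = (-19163 + (-4 - 202/3))/9180 = (-19163 - 214/3)*(1/9180) = -57703/3*1/9180 = -57703/27540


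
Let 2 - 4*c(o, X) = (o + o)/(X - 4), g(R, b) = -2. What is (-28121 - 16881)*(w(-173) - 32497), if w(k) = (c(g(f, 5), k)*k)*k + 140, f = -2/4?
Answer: 139884284303/177 ≈ 7.9031e+8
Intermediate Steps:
f = -½ (f = -2*¼ = -½ ≈ -0.50000)
c(o, X) = ½ - o/(2*(-4 + X)) (c(o, X) = ½ - (o + o)/(4*(X - 4)) = ½ - 2*o/(4*(-4 + X)) = ½ - o/(2*(-4 + X)))
w(k) = 140 + k²*(-2 + k)/(2*(-4 + k)) (w(k) = (((-4 + k - 1*(-2))/(2*(-4 + k)))*k)*k + 140 = (((-4 + k + 2)/(2*(-4 + k)))*k)*k + 140 = (((-2 + k)/(2*(-4 + k)))*k)*k + 140 = (k*(-2 + k)/(2*(-4 + k)))*k + 140 = k²*(-2 + k)/(2*(-4 + k)) + 140 = 140 + k²*(-2 + k)/(2*(-4 + k)))
(-28121 - 16881)*(w(-173) - 32497) = (-28121 - 16881)*((-1120 + 280*(-173) + (-173)²*(-2 - 173))/(2*(-4 - 173)) - 32497) = -45002*((½)*(-1120 - 48440 + 29929*(-175))/(-177) - 32497) = -45002*((½)*(-1/177)*(-1120 - 48440 - 5237575) - 32497) = -45002*((½)*(-1/177)*(-5287135) - 32497) = -45002*(5287135/354 - 32497) = -45002*(-6216803/354) = 139884284303/177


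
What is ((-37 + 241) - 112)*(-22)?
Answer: -2024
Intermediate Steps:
((-37 + 241) - 112)*(-22) = (204 - 112)*(-22) = 92*(-22) = -2024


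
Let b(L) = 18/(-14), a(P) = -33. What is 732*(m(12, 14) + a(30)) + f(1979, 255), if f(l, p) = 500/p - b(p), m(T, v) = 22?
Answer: -2873405/357 ≈ -8048.8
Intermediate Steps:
b(L) = -9/7 (b(L) = 18*(-1/14) = -9/7)
f(l, p) = 9/7 + 500/p (f(l, p) = 500/p - 1*(-9/7) = 500/p + 9/7 = 9/7 + 500/p)
732*(m(12, 14) + a(30)) + f(1979, 255) = 732*(22 - 33) + (9/7 + 500/255) = 732*(-11) + (9/7 + 500*(1/255)) = -8052 + (9/7 + 100/51) = -8052 + 1159/357 = -2873405/357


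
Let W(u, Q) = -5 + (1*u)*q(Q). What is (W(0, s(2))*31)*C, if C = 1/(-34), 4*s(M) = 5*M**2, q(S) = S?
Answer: 155/34 ≈ 4.5588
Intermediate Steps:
s(M) = 5*M**2/4 (s(M) = (5*M**2)/4 = 5*M**2/4)
W(u, Q) = -5 + Q*u (W(u, Q) = -5 + (1*u)*Q = -5 + u*Q = -5 + Q*u)
C = -1/34 ≈ -0.029412
(W(0, s(2))*31)*C = ((-5 + ((5/4)*2**2)*0)*31)*(-1/34) = ((-5 + ((5/4)*4)*0)*31)*(-1/34) = ((-5 + 5*0)*31)*(-1/34) = ((-5 + 0)*31)*(-1/34) = -5*31*(-1/34) = -155*(-1/34) = 155/34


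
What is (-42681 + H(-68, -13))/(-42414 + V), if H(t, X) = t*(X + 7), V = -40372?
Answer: 3843/7526 ≈ 0.51063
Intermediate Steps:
H(t, X) = t*(7 + X)
(-42681 + H(-68, -13))/(-42414 + V) = (-42681 - 68*(7 - 13))/(-42414 - 40372) = (-42681 - 68*(-6))/(-82786) = (-42681 + 408)*(-1/82786) = -42273*(-1/82786) = 3843/7526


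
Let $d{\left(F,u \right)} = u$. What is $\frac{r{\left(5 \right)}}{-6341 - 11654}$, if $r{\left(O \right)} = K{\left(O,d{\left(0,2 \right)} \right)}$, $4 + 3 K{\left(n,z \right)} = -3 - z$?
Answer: $\frac{3}{17995} \approx 0.00016671$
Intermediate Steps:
$K{\left(n,z \right)} = - \frac{7}{3} - \frac{z}{3}$ ($K{\left(n,z \right)} = - \frac{4}{3} + \frac{-3 - z}{3} = - \frac{4}{3} - \left(1 + \frac{z}{3}\right) = - \frac{7}{3} - \frac{z}{3}$)
$r{\left(O \right)} = -3$ ($r{\left(O \right)} = - \frac{7}{3} - \frac{2}{3} = -3$)
$\frac{r{\left(5 \right)}}{-6341 - 11654} = \frac{1}{-6341 - 11654} \left(-3\right) = \frac{1}{-17995} \left(-3\right) = \left(- \frac{1}{17995}\right) \left(-3\right) = \frac{3}{17995}$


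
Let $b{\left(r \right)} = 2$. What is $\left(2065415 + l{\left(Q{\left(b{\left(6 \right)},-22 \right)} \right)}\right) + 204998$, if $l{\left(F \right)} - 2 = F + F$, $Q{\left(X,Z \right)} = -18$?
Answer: $2270379$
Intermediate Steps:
$l{\left(F \right)} = 2 + 2 F$ ($l{\left(F \right)} = 2 + \left(F + F\right) = 2 + 2 F$)
$\left(2065415 + l{\left(Q{\left(b{\left(6 \right)},-22 \right)} \right)}\right) + 204998 = \left(2065415 + \left(2 + 2 \left(-18\right)\right)\right) + 204998 = \left(2065415 + \left(2 - 36\right)\right) + 204998 = \left(2065415 - 34\right) + 204998 = 2065381 + 204998 = 2270379$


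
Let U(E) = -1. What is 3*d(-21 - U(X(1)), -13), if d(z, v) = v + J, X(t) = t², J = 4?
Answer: -27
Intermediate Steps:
d(z, v) = 4 + v (d(z, v) = v + 4 = 4 + v)
3*d(-21 - U(X(1)), -13) = 3*(4 - 13) = 3*(-9) = -27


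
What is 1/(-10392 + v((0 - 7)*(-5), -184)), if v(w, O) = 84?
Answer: -1/10308 ≈ -9.7012e-5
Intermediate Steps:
1/(-10392 + v((0 - 7)*(-5), -184)) = 1/(-10392 + 84) = 1/(-10308) = -1/10308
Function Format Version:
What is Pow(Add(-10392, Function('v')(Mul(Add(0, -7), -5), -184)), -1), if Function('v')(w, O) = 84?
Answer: Rational(-1, 10308) ≈ -9.7012e-5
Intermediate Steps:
Pow(Add(-10392, Function('v')(Mul(Add(0, -7), -5), -184)), -1) = Pow(Add(-10392, 84), -1) = Pow(-10308, -1) = Rational(-1, 10308)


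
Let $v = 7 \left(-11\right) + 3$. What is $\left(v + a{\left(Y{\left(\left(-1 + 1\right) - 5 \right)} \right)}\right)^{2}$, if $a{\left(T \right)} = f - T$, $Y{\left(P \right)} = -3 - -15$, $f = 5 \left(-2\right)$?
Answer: $9216$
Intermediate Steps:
$f = -10$
$Y{\left(P \right)} = 12$ ($Y{\left(P \right)} = -3 + 15 = 12$)
$v = -74$ ($v = -77 + 3 = -74$)
$a{\left(T \right)} = -10 - T$
$\left(v + a{\left(Y{\left(\left(-1 + 1\right) - 5 \right)} \right)}\right)^{2} = \left(-74 - 22\right)^{2} = \left(-96\right)^{2} = 9216$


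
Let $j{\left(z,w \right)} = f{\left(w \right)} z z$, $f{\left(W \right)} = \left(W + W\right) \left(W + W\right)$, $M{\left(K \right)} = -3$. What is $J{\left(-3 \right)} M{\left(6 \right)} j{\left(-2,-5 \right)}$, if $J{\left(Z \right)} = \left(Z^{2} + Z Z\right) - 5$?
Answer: $-15600$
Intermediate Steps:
$f{\left(W \right)} = 4 W^{2}$ ($f{\left(W \right)} = 2 W 2 W = 4 W^{2}$)
$j{\left(z,w \right)} = 4 w^{2} z^{2}$ ($j{\left(z,w \right)} = 4 w^{2} z z = 4 z w^{2} z = 4 w^{2} z^{2}$)
$J{\left(Z \right)} = -5 + 2 Z^{2}$ ($J{\left(Z \right)} = \left(Z^{2} + Z^{2}\right) - 5 = 2 Z^{2} - 5 = -5 + 2 Z^{2}$)
$J{\left(-3 \right)} M{\left(6 \right)} j{\left(-2,-5 \right)} = \left(-5 + 2 \left(-3\right)^{2}\right) \left(-3\right) 4 \left(-5\right)^{2} \left(-2\right)^{2} = \left(-5 + 2 \cdot 9\right) \left(-3\right) 4 \cdot 25 \cdot 4 = \left(-5 + 18\right) \left(-3\right) 400 = 13 \left(-3\right) 400 = \left(-39\right) 400 = -15600$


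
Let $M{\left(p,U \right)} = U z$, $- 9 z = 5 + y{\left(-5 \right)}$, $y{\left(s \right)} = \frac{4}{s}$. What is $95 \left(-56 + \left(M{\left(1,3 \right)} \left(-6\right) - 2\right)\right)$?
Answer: $-4712$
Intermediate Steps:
$z = - \frac{7}{15}$ ($z = - \frac{5 + \frac{4}{-5}}{9} = - \frac{5 + 4 \left(- \frac{1}{5}\right)}{9} = - \frac{5 - \frac{4}{5}}{9} = \left(- \frac{1}{9}\right) \frac{21}{5} = - \frac{7}{15} \approx -0.46667$)
$M{\left(p,U \right)} = - \frac{7 U}{15}$ ($M{\left(p,U \right)} = U \left(- \frac{7}{15}\right) = - \frac{7 U}{15}$)
$95 \left(-56 + \left(M{\left(1,3 \right)} \left(-6\right) - 2\right)\right) = 95 \left(-56 - \left(2 - \left(- \frac{7}{15}\right) 3 \left(-6\right)\right)\right) = 95 \left(-56 - - \frac{32}{5}\right) = 95 \left(-56 + \left(\frac{42}{5} - 2\right)\right) = 95 \left(-56 + \frac{32}{5}\right) = 95 \left(- \frac{248}{5}\right) = -4712$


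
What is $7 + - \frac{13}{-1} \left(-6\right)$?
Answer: $-71$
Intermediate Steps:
$7 + - \frac{13}{-1} \left(-6\right) = 7 + \left(-13\right) \left(-1\right) \left(-6\right) = 7 + 13 \left(-6\right) = 7 - 78 = -71$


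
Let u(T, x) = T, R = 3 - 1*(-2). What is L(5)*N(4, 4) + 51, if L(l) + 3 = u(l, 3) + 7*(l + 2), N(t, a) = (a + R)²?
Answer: 4182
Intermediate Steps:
R = 5 (R = 3 + 2 = 5)
N(t, a) = (5 + a)² (N(t, a) = (a + 5)² = (5 + a)²)
L(l) = 11 + 8*l (L(l) = -3 + (l + 7*(l + 2)) = -3 + (l + 7*(2 + l)) = -3 + (l + (14 + 7*l)) = -3 + (14 + 8*l) = 11 + 8*l)
L(5)*N(4, 4) + 51 = (11 + 8*5)*(5 + 4)² + 51 = (11 + 40)*9² + 51 = 51*81 + 51 = 4131 + 51 = 4182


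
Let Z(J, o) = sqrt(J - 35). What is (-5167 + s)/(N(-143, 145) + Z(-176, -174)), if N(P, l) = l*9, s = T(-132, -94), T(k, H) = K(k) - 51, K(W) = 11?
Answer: -6795135/1703236 + 5207*I*sqrt(211)/1703236 ≈ -3.9895 + 0.044407*I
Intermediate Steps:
Z(J, o) = sqrt(-35 + J)
T(k, H) = -40 (T(k, H) = 11 - 51 = -40)
s = -40
N(P, l) = 9*l
(-5167 + s)/(N(-143, 145) + Z(-176, -174)) = (-5167 - 40)/(9*145 + sqrt(-35 - 176)) = -5207/(1305 + sqrt(-211)) = -5207/(1305 + I*sqrt(211))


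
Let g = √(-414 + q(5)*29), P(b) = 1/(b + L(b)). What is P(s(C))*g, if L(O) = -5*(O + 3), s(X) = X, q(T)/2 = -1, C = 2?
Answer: -2*I*√118/23 ≈ -0.94459*I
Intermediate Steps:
q(T) = -2 (q(T) = 2*(-1) = -2)
L(O) = -15 - 5*O (L(O) = -5*(3 + O) = -15 - 5*O)
P(b) = 1/(-15 - 4*b) (P(b) = 1/(b + (-15 - 5*b)) = 1/(-15 - 4*b))
g = 2*I*√118 (g = √(-414 - 2*29) = √(-414 - 58) = √(-472) = 2*I*√118 ≈ 21.726*I)
P(s(C))*g = (-1/(15 + 4*2))*(2*I*√118) = (-1/(15 + 8))*(2*I*√118) = (-1/23)*(2*I*√118) = (-1*1/23)*(2*I*√118) = -2*I*√118/23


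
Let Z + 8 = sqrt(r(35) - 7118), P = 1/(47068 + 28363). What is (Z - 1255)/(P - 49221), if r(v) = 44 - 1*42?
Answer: 95269353/3712789250 - 75431*I*sqrt(1779)/1856394625 ≈ 0.02566 - 0.0017138*I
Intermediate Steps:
r(v) = 2 (r(v) = 44 - 42 = 2)
P = 1/75431 ≈ 1.3257e-5
Z = -8 + 2*I*sqrt(1779) (Z = -8 + sqrt(2 - 7118) = -8 + sqrt(-7116) = -8 + 2*I*sqrt(1779) ≈ -8.0 + 84.356*I)
(Z - 1255)/(P - 49221) = ((-8 + 2*I*sqrt(1779)) - 1255)/(1/75431 - 49221) = (-1263 + 2*I*sqrt(1779))/(-3712789250/75431) = (-1263 + 2*I*sqrt(1779))*(-75431/3712789250) = 95269353/3712789250 - 75431*I*sqrt(1779)/1856394625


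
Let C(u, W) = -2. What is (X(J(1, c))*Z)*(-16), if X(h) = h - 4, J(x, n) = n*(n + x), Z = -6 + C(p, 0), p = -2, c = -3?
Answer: 256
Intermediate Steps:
Z = -8 (Z = -6 - 2 = -8)
X(h) = -4 + h
(X(J(1, c))*Z)*(-16) = ((-4 - 3*(-3 + 1))*(-8))*(-16) = ((-4 - 3*(-2))*(-8))*(-16) = ((-4 + 6)*(-8))*(-16) = (2*(-8))*(-16) = -16*(-16) = 256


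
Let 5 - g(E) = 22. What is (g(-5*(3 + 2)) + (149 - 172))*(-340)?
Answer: 13600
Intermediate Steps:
g(E) = -17 (g(E) = 5 - 1*22 = 5 - 22 = -17)
(g(-5*(3 + 2)) + (149 - 172))*(-340) = (-17 + (149 - 172))*(-340) = (-17 - 23)*(-340) = -40*(-340) = 13600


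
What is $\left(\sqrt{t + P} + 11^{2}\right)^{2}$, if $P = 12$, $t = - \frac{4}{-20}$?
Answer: $\frac{\left(605 + \sqrt{305}\right)^{2}}{25} \approx 15498.0$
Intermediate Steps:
$t = \frac{1}{5}$ ($t = \left(-4\right) \left(- \frac{1}{20}\right) = \frac{1}{5} \approx 0.2$)
$\left(\sqrt{t + P} + 11^{2}\right)^{2} = \left(\sqrt{\frac{1}{5} + 12} + 11^{2}\right)^{2} = \left(\sqrt{\frac{61}{5}} + 121\right)^{2} = \left(\frac{\sqrt{305}}{5} + 121\right)^{2} = \left(121 + \frac{\sqrt{305}}{5}\right)^{2}$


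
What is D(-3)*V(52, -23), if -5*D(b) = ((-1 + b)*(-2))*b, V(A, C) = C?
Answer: -552/5 ≈ -110.40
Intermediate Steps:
D(b) = -b*(2 - 2*b)/5 (D(b) = -(-1 + b)*(-2)*b/5 = -(2 - 2*b)*b/5 = -b*(2 - 2*b)/5)
D(-3)*V(52, -23) = ((⅖)*(-3)*(-1 - 3))*(-23) = ((⅖)*(-3)*(-4))*(-23) = (24/5)*(-23) = -552/5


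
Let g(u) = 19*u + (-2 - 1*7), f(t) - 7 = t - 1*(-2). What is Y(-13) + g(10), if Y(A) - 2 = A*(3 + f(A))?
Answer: 196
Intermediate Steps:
f(t) = 9 + t (f(t) = 7 + (t - 1*(-2)) = 7 + (t + 2) = 7 + (2 + t) = 9 + t)
g(u) = -9 + 19*u (g(u) = 19*u + (-2 - 7) = 19*u - 9 = -9 + 19*u)
Y(A) = 2 + A*(12 + A) (Y(A) = 2 + A*(3 + (9 + A)) = 2 + A*(12 + A))
Y(-13) + g(10) = (2 + (-13)² + 12*(-13)) + (-9 + 19*10) = (2 + 169 - 156) + (-9 + 190) = 15 + 181 = 196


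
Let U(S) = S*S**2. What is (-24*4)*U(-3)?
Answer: 2592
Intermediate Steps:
U(S) = S**3
(-24*4)*U(-3) = -24*4*(-3)**3 = -96*(-27) = 2592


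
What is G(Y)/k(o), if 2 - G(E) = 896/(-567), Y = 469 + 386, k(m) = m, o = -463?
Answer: -290/37503 ≈ -0.0077327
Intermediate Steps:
Y = 855
G(E) = 290/81 (G(E) = 2 - 896/(-567) = 2 - 896*(-1)/567 = 2 - 1*(-128/81) = 2 + 128/81 = 290/81)
G(Y)/k(o) = (290/81)/(-463) = (290/81)*(-1/463) = -290/37503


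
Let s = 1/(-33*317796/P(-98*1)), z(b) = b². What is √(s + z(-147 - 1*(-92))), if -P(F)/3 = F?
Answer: √9241609360578078/1747878 ≈ 55.000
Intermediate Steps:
P(F) = -3*F
s = -49/1747878 (s = 1/(-33/(-(-294)/317796)) = 1/(-33/(-3*(-98)*(1/317796))) = 1/(-33/(294*(1/317796))) = 1/(-33/49/52966) = 1/(-33*52966/49) = 1/(-1747878/49) = -49/1747878 ≈ -2.8034e-5)
√(s + z(-147 - 1*(-92))) = √(-49/1747878 + (-147 - 1*(-92))²) = √(-49/1747878 + (-147 + 92)²) = √(-49/1747878 + (-55)²) = √(-49/1747878 + 3025) = √(5287330901/1747878) = √9241609360578078/1747878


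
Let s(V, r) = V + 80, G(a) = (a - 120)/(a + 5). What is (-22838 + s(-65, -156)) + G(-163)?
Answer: -3605751/158 ≈ -22821.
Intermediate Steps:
G(a) = (-120 + a)/(5 + a)
s(V, r) = 80 + V
(-22838 + s(-65, -156)) + G(-163) = (-22838 + (80 - 65)) + (-120 - 163)/(5 - 163) = (-22838 + 15) - 283/(-158) = -22823 - 1/158*(-283) = -22823 + 283/158 = -3605751/158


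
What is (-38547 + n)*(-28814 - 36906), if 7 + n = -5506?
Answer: 2895623200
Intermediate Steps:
n = -5513 (n = -7 - 5506 = -5513)
(-38547 + n)*(-28814 - 36906) = (-38547 - 5513)*(-28814 - 36906) = -44060*(-65720) = 2895623200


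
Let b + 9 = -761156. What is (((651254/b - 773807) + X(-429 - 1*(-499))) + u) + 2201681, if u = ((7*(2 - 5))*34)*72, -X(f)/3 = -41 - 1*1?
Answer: 1047812998426/761165 ≈ 1.3766e+6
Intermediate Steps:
X(f) = 126 (X(f) = -3*(-41 - 1*1) = -3*(-41 - 1) = -3*(-42) = 126)
b = -761165 (b = -9 - 761156 = -761165)
u = -51408 (u = ((7*(-3))*34)*72 = -21*34*72 = -714*72 = -51408)
(((651254/b - 773807) + X(-429 - 1*(-499))) + u) + 2201681 = (((651254/(-761165) - 773807) + 126) - 51408) + 2201681 = (((651254*(-1/761165) - 773807) + 126) - 51408) + 2201681 = (((-651254/761165 - 773807) + 126) - 51408) + 2201681 = ((-588995456409/761165 + 126) - 51408) + 2201681 = (-588899549619/761165 - 51408) + 2201681 = -628029519939/761165 + 2201681 = 1047812998426/761165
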